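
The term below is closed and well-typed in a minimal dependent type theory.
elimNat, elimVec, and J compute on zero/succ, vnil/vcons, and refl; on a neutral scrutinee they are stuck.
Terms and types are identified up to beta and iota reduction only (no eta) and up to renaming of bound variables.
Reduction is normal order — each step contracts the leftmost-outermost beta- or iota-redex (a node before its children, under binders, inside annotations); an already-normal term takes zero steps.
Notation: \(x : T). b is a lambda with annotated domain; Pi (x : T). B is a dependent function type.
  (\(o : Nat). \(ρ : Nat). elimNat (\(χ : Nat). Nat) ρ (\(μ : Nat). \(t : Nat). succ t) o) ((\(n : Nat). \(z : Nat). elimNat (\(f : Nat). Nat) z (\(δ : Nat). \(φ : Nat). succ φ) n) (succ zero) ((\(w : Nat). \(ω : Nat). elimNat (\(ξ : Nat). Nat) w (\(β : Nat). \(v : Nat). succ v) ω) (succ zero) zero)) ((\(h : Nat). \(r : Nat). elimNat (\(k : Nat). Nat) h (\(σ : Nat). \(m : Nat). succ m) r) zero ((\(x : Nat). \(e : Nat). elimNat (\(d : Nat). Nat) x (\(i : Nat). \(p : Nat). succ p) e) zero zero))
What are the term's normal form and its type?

reduced normal form:
  succ (succ zero)
type:
  Nat


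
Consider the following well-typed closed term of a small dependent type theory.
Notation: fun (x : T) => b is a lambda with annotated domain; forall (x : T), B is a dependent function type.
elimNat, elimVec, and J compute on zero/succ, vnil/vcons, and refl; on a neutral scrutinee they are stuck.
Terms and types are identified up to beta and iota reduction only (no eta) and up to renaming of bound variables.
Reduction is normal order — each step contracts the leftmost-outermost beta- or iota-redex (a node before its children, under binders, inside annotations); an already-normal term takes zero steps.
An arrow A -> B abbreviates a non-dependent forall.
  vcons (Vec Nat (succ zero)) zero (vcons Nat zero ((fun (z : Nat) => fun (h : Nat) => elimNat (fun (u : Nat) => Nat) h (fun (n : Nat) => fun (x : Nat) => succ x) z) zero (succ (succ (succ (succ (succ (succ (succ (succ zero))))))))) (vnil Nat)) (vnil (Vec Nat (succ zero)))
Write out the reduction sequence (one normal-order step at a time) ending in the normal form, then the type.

reduction (normal order):
  vcons (Vec Nat (succ zero)) zero (vcons Nat zero ((fun (z : Nat) => fun (h : Nat) => elimNat (fun (u : Nat) => Nat) h (fun (n : Nat) => fun (x : Nat) => succ x) z) zero (succ (succ (succ (succ (succ (succ (succ (succ zero))))))))) (vnil Nat)) (vnil (Vec Nat (succ zero)))
  ~> vcons (Vec Nat (succ zero)) zero (vcons Nat zero ((fun (z : Nat) => elimNat (fun (h : Nat) => Nat) z (fun (u : Nat) => fun (n : Nat) => succ n) zero) (succ (succ (succ (succ (succ (succ (succ (succ zero))))))))) (vnil Nat)) (vnil (Vec Nat (succ zero)))
  ~> vcons (Vec Nat (succ zero)) zero (vcons Nat zero (elimNat (fun (z : Nat) => Nat) (succ (succ (succ (succ (succ (succ (succ (succ zero)))))))) (fun (h : Nat) => fun (u : Nat) => succ u) zero) (vnil Nat)) (vnil (Vec Nat (succ zero)))
  ~> vcons (Vec Nat (succ zero)) zero (vcons Nat zero (succ (succ (succ (succ (succ (succ (succ (succ zero)))))))) (vnil Nat)) (vnil (Vec Nat (succ zero)))
inferred type:
  Vec (Vec Nat (succ zero)) (succ zero)


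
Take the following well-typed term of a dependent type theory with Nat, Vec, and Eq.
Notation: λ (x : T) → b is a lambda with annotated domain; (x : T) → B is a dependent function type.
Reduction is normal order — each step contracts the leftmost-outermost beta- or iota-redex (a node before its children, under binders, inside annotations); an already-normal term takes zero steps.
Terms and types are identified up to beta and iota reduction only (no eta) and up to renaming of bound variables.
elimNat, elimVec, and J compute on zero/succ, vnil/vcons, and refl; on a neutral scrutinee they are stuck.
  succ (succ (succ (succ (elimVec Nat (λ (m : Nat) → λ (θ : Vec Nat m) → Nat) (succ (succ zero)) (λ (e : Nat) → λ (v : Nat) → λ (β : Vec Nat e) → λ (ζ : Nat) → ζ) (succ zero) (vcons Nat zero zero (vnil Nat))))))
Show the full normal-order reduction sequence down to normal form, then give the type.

normal-order reduction:
  succ (succ (succ (succ (elimVec Nat (λ (m : Nat) → λ (θ : Vec Nat m) → Nat) (succ (succ zero)) (λ (e : Nat) → λ (v : Nat) → λ (β : Vec Nat e) → λ (ζ : Nat) → ζ) (succ zero) (vcons Nat zero zero (vnil Nat))))))
  ~> succ (succ (succ (succ ((λ (m : Nat) → λ (θ : Nat) → λ (e : Vec Nat m) → λ (v : Nat) → v) zero zero (vnil Nat) (elimVec Nat (λ (β : Nat) → λ (ζ : Vec Nat β) → Nat) (succ (succ zero)) (λ (p : Nat) → λ (ψ : Nat) → λ (d : Vec Nat p) → λ (α : Nat) → α) zero (vnil Nat))))))
  ~> succ (succ (succ (succ ((λ (m : Nat) → λ (θ : Vec Nat zero) → λ (e : Nat) → e) zero (vnil Nat) (elimVec Nat (λ (v : Nat) → λ (β : Vec Nat v) → Nat) (succ (succ zero)) (λ (ζ : Nat) → λ (p : Nat) → λ (ψ : Vec Nat ζ) → λ (d : Nat) → d) zero (vnil Nat))))))
  ~> succ (succ (succ (succ ((λ (m : Vec Nat zero) → λ (θ : Nat) → θ) (vnil Nat) (elimVec Nat (λ (e : Nat) → λ (v : Vec Nat e) → Nat) (succ (succ zero)) (λ (β : Nat) → λ (ζ : Nat) → λ (p : Vec Nat β) → λ (ψ : Nat) → ψ) zero (vnil Nat))))))
  ~> succ (succ (succ (succ ((λ (m : Nat) → m) (elimVec Nat (λ (θ : Nat) → λ (e : Vec Nat θ) → Nat) (succ (succ zero)) (λ (v : Nat) → λ (β : Nat) → λ (ζ : Vec Nat v) → λ (p : Nat) → p) zero (vnil Nat))))))
  ~> succ (succ (succ (succ (elimVec Nat (λ (m : Nat) → λ (θ : Vec Nat m) → Nat) (succ (succ zero)) (λ (e : Nat) → λ (v : Nat) → λ (β : Vec Nat e) → λ (ζ : Nat) → ζ) zero (vnil Nat)))))
  ~> succ (succ (succ (succ (succ (succ zero)))))
inferred type:
  Nat


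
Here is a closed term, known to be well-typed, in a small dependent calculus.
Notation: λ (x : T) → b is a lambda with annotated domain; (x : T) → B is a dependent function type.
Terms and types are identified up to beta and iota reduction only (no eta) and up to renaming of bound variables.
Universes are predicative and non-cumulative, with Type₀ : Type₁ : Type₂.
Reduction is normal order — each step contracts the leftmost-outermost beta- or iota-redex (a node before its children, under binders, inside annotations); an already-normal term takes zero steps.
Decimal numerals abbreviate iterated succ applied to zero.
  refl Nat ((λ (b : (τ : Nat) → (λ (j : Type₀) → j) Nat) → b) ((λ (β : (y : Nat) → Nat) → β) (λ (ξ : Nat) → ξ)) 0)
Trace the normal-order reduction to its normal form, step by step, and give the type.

normal-order reduction:
  refl Nat ((λ (b : (τ : Nat) → (λ (j : Type₀) → j) Nat) → b) ((λ (β : (y : Nat) → Nat) → β) (λ (ξ : Nat) → ξ)) 0)
  ~> refl Nat ((λ (b : (τ : Nat) → Nat) → b) (λ (j : Nat) → j) 0)
  ~> refl Nat ((λ (b : Nat) → b) 0)
  ~> refl Nat 0
inferred type:
  Eq Nat 0 0


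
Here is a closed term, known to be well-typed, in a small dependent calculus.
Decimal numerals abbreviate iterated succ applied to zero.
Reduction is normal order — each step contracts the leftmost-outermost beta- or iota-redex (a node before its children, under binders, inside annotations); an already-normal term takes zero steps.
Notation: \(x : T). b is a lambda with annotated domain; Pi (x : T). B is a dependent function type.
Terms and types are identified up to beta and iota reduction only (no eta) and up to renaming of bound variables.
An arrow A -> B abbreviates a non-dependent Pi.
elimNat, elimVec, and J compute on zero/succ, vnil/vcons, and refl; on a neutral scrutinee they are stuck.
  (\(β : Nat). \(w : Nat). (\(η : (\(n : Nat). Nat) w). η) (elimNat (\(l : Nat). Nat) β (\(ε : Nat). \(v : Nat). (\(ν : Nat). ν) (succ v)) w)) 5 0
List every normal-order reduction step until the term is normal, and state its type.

normal-order reduction:
  (\(β : Nat). \(w : Nat). (\(η : (\(n : Nat). Nat) w). η) (elimNat (\(l : Nat). Nat) β (\(ε : Nat). \(v : Nat). (\(ν : Nat). ν) (succ v)) w)) 5 0
  ~> (\(β : Nat). (\(w : (\(η : Nat). Nat) β). w) (elimNat (\(n : Nat). Nat) 5 (\(l : Nat). \(ε : Nat). (\(v : Nat). v) (succ ε)) β)) 0
  ~> (\(β : (\(w : Nat). Nat) 0). β) (elimNat (\(η : Nat). Nat) 5 (\(n : Nat). \(l : Nat). (\(ε : Nat). ε) (succ l)) 0)
  ~> elimNat (\(β : Nat). Nat) 5 (\(w : Nat). \(η : Nat). (\(n : Nat). n) (succ η)) 0
  ~> 5
the term's type:
  Nat


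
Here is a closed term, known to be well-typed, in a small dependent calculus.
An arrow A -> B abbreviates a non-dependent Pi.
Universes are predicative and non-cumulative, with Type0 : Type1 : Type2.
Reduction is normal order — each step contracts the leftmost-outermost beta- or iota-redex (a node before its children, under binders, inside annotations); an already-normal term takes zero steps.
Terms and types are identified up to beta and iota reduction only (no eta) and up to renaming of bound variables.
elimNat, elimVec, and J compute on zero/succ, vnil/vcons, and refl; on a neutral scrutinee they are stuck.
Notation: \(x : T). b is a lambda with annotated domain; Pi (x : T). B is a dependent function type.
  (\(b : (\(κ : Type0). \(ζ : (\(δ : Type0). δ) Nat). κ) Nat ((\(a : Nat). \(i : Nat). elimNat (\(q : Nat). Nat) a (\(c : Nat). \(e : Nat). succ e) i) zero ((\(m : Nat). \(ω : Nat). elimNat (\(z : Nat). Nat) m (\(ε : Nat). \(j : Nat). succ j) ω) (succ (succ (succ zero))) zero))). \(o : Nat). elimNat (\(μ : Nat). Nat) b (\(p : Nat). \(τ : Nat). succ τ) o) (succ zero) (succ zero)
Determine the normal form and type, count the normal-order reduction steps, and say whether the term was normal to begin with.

resulting normal form:
  succ (succ zero)
the term's type:
  Nat
reduction steps (normal order): 6
already normal: no
first contracted redex: a beta-redex


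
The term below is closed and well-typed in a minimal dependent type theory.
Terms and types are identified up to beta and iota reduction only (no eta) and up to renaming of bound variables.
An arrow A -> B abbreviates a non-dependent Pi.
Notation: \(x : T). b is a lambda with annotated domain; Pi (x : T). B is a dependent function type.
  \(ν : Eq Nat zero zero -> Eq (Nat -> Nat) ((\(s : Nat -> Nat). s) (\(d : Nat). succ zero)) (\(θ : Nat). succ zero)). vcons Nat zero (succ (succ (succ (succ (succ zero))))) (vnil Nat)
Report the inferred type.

the term's type:
  (Eq Nat zero zero -> Eq (Nat -> Nat) (\(ν : Nat). succ zero) (\(s : Nat). succ zero)) -> Vec Nat (succ zero)


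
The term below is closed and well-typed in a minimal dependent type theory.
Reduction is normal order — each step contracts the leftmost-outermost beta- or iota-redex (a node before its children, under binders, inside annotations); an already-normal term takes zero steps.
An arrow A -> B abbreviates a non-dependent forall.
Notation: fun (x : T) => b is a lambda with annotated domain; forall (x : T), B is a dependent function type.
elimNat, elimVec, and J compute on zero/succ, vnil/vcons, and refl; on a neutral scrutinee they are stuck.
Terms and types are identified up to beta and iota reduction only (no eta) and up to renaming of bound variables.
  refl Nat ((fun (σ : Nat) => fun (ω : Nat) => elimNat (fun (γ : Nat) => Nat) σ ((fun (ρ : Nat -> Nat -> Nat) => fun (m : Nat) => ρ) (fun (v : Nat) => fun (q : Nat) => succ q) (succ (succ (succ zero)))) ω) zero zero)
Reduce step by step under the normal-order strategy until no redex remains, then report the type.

reduction (normal order):
  refl Nat ((fun (σ : Nat) => fun (ω : Nat) => elimNat (fun (γ : Nat) => Nat) σ ((fun (ρ : Nat -> Nat -> Nat) => fun (m : Nat) => ρ) (fun (v : Nat) => fun (q : Nat) => succ q) (succ (succ (succ zero)))) ω) zero zero)
  ~> refl Nat ((fun (σ : Nat) => elimNat (fun (ω : Nat) => Nat) zero ((fun (γ : Nat -> Nat -> Nat) => fun (ρ : Nat) => γ) (fun (m : Nat) => fun (v : Nat) => succ v) (succ (succ (succ zero)))) σ) zero)
  ~> refl Nat (elimNat (fun (σ : Nat) => Nat) zero ((fun (ω : Nat -> Nat -> Nat) => fun (γ : Nat) => ω) (fun (ρ : Nat) => fun (m : Nat) => succ m) (succ (succ (succ zero)))) zero)
  ~> refl Nat zero
inferred type:
  Eq Nat zero zero


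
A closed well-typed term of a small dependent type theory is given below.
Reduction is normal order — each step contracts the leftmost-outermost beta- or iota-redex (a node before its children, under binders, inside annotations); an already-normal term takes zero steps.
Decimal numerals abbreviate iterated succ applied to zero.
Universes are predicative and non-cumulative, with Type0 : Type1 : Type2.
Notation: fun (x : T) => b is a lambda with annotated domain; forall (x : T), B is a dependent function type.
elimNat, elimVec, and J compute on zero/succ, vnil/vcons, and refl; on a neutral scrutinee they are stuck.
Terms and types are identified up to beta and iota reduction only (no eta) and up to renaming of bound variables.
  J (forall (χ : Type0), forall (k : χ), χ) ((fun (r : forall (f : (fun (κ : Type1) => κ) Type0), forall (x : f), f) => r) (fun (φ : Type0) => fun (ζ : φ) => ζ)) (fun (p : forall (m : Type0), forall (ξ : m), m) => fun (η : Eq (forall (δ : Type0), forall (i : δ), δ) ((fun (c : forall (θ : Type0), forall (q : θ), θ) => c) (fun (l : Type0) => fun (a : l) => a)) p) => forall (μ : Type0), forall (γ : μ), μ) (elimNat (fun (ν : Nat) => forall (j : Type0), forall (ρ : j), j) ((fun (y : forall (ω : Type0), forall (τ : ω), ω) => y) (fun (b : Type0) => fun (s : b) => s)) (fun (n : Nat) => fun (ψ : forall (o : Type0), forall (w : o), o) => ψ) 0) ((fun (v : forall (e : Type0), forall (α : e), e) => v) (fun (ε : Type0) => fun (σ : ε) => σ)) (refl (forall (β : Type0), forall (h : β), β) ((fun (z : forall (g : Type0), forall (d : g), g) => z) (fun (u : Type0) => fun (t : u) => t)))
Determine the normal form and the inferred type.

resulting normal form:
  fun (χ : Type0) => fun (k : χ) => k
inferred type:
  forall (χ : Type0), forall (k : χ), χ


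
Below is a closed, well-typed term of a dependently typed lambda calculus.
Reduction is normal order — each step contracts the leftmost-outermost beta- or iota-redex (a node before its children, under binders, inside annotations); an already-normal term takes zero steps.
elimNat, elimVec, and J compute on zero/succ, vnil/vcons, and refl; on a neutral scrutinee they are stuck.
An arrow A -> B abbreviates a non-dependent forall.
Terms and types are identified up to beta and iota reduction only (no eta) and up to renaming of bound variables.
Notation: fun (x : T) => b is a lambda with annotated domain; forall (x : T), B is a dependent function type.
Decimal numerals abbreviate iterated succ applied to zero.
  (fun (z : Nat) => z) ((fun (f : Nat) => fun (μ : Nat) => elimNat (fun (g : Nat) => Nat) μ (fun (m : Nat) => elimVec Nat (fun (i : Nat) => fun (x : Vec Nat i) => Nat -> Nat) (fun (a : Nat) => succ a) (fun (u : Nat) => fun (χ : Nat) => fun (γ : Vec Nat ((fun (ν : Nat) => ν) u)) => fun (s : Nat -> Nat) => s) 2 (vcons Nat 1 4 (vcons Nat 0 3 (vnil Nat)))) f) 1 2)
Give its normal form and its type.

resulting normal form:
  3
the term's type:
  Nat
observation: the term reaches its normal form after 18 normal-order steps.


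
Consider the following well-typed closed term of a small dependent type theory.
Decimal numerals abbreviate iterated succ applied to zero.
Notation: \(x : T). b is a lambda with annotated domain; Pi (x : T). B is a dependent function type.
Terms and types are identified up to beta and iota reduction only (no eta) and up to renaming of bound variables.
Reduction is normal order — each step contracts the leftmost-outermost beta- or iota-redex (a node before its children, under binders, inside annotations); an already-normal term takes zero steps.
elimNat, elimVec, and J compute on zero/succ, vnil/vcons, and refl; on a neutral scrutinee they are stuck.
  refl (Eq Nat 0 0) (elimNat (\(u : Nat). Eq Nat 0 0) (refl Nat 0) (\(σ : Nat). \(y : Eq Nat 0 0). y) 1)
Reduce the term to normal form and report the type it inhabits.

resulting normal form:
  refl (Eq Nat 0 0) (refl Nat 0)
the term's type:
  Eq (Eq Nat 0 0) (refl Nat 0) (refl Nat 0)
observation: normalization takes exactly 4 steps under the normal-order strategy.


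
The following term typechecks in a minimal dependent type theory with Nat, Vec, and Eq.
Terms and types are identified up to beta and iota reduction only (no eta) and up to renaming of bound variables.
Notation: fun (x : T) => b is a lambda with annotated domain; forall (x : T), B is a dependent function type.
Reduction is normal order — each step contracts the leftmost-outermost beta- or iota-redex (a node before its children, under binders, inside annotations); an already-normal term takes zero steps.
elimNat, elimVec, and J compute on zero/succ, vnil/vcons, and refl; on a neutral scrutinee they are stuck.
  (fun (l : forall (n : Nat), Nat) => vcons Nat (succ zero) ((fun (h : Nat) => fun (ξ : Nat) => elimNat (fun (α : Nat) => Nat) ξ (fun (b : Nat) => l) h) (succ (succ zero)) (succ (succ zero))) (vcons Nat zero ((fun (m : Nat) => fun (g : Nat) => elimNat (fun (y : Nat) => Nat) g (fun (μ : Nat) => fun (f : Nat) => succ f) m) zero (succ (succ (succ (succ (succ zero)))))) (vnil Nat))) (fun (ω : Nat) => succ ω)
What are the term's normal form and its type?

reduced normal form:
  vcons Nat (succ zero) (succ (succ (succ (succ zero)))) (vcons Nat zero (succ (succ (succ (succ (succ zero))))) (vnil Nat))
the term's type:
  Vec Nat (succ (succ zero))
observation: the first redex contracted is a beta-redex; the normal form is reached in 13 normal-order steps.


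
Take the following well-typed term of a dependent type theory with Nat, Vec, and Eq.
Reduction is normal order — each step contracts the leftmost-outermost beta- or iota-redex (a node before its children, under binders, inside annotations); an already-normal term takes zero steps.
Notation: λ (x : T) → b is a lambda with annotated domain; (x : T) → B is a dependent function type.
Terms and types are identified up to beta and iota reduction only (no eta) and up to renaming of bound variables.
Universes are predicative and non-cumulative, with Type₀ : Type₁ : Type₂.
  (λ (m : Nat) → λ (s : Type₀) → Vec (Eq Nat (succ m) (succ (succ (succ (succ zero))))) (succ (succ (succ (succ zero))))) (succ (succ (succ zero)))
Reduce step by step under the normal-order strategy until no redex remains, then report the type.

normal-order reduction:
  (λ (m : Nat) → λ (s : Type₀) → Vec (Eq Nat (succ m) (succ (succ (succ (succ zero))))) (succ (succ (succ (succ zero))))) (succ (succ (succ zero)))
  ~> λ (m : Type₀) → Vec (Eq Nat (succ (succ (succ (succ zero)))) (succ (succ (succ (succ zero))))) (succ (succ (succ (succ zero))))
the term's type:
  (m : Type₀) → Type₀


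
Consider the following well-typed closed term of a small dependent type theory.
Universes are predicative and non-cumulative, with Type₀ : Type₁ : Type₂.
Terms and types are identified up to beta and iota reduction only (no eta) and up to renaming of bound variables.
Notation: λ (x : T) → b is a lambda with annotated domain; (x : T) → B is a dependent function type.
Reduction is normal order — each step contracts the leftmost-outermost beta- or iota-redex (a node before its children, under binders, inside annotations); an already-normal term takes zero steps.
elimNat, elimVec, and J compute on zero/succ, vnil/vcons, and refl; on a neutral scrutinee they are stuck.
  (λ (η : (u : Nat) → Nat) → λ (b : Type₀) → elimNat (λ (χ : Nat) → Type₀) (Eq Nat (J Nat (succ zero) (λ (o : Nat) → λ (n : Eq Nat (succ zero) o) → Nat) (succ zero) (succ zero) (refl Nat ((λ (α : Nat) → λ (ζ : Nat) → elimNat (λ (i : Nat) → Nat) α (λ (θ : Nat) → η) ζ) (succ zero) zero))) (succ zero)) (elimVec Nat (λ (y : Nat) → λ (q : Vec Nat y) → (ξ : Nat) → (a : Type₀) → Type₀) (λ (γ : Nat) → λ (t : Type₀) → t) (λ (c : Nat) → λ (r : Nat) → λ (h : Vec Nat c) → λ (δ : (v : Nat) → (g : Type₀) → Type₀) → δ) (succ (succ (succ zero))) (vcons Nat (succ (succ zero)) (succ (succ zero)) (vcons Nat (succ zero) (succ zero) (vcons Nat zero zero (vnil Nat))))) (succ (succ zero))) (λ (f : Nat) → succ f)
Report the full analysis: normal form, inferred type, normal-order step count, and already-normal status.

resulting normal form:
  λ (η : Type₀) → Eq Nat (succ zero) (succ zero)
the term's type:
  (η : Type₀) → Type₀
reduction steps (normal order): 41
term was already normal: no
first contracted redex: a beta-redex


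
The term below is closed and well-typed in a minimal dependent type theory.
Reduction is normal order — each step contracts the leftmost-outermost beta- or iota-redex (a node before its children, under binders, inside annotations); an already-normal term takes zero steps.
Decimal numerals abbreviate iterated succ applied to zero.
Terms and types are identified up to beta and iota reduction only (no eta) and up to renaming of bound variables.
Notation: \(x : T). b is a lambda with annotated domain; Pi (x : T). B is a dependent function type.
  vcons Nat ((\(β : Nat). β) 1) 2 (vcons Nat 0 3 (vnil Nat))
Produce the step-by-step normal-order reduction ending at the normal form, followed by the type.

normal-order reduction sequence:
  vcons Nat ((\(β : Nat). β) 1) 2 (vcons Nat 0 3 (vnil Nat))
  ~> vcons Nat 1 2 (vcons Nat 0 3 (vnil Nat))
type:
  Vec Nat 2


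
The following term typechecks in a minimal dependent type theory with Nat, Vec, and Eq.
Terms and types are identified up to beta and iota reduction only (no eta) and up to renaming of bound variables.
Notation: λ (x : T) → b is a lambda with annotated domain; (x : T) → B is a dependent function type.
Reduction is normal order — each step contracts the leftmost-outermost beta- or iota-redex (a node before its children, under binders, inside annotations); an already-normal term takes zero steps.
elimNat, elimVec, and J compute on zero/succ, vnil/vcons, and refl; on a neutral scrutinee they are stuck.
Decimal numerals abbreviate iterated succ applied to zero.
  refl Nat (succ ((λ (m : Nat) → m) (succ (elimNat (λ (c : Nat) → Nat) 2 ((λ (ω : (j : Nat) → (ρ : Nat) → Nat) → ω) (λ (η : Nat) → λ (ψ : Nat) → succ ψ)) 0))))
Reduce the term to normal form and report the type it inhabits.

reduced normal form:
  refl Nat 4
inferred type:
  Eq Nat 4 4
observation: 2 normal-order steps separate the term from its normal form.


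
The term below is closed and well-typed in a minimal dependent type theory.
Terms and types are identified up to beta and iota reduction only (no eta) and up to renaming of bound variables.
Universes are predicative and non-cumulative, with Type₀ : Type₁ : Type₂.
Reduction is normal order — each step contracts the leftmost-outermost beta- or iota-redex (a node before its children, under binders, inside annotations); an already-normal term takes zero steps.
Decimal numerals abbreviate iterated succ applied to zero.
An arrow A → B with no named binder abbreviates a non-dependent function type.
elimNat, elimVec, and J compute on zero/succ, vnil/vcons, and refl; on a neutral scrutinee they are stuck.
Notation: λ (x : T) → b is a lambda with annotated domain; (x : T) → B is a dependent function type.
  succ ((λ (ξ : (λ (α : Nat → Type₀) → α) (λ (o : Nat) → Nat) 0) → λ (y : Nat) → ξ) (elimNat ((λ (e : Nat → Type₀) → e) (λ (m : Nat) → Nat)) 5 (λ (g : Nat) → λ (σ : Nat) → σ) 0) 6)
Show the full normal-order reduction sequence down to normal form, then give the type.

normal-order reduction:
  succ ((λ (ξ : (λ (α : Nat → Type₀) → α) (λ (o : Nat) → Nat) 0) → λ (y : Nat) → ξ) (elimNat ((λ (e : Nat → Type₀) → e) (λ (m : Nat) → Nat)) 5 (λ (g : Nat) → λ (σ : Nat) → σ) 0) 6)
  ~> succ ((λ (ξ : Nat) → elimNat ((λ (α : Nat → Type₀) → α) (λ (o : Nat) → Nat)) 5 (λ (y : Nat) → λ (e : Nat) → e) 0) 6)
  ~> succ (elimNat ((λ (ξ : Nat → Type₀) → ξ) (λ (α : Nat) → Nat)) 5 (λ (o : Nat) → λ (y : Nat) → y) 0)
  ~> 6
the term's type:
  Nat


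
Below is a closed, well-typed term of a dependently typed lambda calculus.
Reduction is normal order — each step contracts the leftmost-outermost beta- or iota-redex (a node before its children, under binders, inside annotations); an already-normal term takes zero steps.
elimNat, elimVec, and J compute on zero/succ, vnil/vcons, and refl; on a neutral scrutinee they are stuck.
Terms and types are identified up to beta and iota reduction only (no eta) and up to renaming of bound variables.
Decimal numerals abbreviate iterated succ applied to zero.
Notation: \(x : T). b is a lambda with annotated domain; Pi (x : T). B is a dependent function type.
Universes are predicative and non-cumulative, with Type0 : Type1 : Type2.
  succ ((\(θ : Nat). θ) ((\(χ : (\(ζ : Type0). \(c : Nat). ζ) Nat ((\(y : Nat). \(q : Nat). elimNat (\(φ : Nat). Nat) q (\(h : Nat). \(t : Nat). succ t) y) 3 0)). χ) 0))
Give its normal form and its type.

resulting normal form:
  1
inferred type:
  Nat


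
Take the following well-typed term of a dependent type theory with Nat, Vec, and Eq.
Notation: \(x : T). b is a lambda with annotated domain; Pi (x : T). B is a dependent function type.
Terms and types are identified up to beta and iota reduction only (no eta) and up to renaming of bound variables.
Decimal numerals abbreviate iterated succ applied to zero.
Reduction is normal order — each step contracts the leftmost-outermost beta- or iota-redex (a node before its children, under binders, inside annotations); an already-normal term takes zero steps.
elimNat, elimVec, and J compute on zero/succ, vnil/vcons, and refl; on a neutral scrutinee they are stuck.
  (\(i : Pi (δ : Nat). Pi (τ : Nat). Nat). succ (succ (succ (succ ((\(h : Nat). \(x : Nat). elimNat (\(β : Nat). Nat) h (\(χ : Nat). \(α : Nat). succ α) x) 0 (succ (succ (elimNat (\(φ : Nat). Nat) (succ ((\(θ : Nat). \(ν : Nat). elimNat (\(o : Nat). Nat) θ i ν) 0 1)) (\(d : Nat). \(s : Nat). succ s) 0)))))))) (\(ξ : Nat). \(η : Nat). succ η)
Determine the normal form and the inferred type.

reduced normal form:
  8
type:
  Nat
observation: contracting a beta-redex first, the term normalizes in 23 steps.


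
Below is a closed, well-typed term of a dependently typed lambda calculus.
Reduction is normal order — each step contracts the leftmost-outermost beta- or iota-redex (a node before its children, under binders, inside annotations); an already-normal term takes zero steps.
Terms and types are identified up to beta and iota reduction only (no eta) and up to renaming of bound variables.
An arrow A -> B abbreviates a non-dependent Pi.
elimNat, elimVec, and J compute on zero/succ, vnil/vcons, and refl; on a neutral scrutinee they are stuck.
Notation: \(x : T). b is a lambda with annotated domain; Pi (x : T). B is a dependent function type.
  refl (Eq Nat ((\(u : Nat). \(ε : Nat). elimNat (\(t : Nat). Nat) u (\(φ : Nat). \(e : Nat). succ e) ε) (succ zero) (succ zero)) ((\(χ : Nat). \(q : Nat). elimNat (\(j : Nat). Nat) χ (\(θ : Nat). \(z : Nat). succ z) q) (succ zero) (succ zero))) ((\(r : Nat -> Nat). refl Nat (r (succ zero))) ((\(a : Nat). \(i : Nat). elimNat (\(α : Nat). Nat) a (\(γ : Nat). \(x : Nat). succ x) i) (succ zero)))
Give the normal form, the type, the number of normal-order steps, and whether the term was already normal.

normal form:
  refl (Eq Nat (succ (succ zero)) (succ (succ zero))) (refl Nat (succ (succ zero)))
the term's type:
  Eq (Eq Nat (succ (succ zero)) (succ (succ zero))) (refl Nat (succ (succ zero))) (refl Nat (succ (succ zero)))
normal-order step count: 19
term was already normal: no
first contracted redex: a beta-redex


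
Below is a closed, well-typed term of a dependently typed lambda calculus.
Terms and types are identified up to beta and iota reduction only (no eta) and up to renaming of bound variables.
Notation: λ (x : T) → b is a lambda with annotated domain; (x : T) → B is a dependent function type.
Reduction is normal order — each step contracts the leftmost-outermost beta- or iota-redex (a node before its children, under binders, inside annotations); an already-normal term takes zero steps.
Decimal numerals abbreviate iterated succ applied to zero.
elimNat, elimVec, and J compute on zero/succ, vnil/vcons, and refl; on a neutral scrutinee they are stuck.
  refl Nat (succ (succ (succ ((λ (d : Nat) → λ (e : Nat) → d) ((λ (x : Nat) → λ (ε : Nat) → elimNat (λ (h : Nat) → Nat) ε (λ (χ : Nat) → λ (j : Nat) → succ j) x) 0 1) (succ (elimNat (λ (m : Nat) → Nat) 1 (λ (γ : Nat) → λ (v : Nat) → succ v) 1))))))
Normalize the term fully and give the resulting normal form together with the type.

resulting normal form:
  refl Nat 4
the term's type:
  Eq Nat 4 4


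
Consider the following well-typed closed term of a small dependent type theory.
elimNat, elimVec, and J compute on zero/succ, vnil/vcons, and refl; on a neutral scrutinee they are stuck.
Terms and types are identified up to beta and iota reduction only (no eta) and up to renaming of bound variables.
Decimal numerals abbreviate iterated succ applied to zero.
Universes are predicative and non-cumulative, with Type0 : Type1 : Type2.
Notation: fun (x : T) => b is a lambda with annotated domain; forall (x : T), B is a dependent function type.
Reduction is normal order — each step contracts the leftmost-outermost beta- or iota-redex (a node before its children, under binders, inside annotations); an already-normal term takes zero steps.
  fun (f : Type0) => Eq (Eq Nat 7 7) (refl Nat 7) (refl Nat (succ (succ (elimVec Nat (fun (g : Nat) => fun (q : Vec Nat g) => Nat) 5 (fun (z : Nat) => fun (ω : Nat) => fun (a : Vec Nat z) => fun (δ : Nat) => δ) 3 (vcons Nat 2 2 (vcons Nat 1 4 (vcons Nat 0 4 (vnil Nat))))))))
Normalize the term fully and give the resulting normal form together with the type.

normal form:
  fun (f : Type0) => Eq (Eq Nat 7 7) (refl Nat 7) (refl Nat 7)
type:
  forall (f : Type0), Type0


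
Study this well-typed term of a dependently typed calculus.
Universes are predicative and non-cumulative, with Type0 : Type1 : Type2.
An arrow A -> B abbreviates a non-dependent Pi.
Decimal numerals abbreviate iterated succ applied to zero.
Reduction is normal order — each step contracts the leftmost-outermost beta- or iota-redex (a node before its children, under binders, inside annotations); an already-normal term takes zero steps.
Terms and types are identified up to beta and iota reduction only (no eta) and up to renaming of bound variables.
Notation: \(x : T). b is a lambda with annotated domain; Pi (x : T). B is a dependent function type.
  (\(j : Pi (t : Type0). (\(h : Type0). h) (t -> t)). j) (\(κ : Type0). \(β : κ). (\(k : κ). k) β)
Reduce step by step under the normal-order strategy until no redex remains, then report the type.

normal-order reduction sequence:
  (\(j : Pi (t : Type0). (\(h : Type0). h) (t -> t)). j) (\(κ : Type0). \(β : κ). (\(k : κ). k) β)
  ~> \(j : Type0). \(t : j). (\(h : j). h) t
  ~> \(j : Type0). \(t : j). t
inferred type:
  Pi (j : Type0). j -> j


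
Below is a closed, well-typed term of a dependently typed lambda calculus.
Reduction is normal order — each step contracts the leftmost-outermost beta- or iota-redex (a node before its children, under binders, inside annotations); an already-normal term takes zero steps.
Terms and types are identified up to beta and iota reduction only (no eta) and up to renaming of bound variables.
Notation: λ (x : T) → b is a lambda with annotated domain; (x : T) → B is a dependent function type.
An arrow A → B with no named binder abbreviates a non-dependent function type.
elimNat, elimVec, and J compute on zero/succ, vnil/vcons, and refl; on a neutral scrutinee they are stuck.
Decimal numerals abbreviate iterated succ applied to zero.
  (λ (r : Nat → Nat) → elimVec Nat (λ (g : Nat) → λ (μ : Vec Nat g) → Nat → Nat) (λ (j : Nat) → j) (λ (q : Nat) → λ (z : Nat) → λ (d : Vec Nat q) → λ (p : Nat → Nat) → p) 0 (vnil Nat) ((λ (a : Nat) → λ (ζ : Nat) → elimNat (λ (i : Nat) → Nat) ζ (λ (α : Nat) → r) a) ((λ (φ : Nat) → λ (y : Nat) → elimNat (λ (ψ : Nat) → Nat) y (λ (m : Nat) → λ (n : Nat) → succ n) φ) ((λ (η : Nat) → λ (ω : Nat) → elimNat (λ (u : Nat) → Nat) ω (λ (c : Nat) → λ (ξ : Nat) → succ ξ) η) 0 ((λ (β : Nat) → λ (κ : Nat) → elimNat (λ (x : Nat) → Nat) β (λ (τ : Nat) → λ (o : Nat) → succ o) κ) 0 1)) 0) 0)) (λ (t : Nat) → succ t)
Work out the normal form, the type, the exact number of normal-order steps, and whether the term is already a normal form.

normal form:
  1
inferred type:
  Nat
steps to reach normal form (normal order): 24
started in normal form: no
first redex: a beta-redex


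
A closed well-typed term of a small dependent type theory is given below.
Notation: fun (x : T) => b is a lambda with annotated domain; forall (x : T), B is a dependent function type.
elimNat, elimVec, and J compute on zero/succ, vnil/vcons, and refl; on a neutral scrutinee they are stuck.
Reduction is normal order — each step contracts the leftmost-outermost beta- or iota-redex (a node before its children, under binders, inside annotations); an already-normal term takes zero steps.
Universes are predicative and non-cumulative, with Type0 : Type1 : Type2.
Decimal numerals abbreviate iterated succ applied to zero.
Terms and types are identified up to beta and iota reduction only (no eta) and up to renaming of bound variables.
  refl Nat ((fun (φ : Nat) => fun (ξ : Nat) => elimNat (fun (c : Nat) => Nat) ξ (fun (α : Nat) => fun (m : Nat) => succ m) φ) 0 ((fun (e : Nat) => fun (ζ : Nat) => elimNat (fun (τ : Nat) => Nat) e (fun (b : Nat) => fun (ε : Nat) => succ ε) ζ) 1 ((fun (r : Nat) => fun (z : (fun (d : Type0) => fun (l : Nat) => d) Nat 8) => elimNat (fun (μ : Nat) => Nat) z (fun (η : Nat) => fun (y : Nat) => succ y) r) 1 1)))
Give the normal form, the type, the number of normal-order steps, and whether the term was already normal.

resulting normal form:
  refl Nat 3
the term's type:
  Eq Nat 3 3
reduction steps (normal order): 18
started in normal form: no
first redex: a beta-redex


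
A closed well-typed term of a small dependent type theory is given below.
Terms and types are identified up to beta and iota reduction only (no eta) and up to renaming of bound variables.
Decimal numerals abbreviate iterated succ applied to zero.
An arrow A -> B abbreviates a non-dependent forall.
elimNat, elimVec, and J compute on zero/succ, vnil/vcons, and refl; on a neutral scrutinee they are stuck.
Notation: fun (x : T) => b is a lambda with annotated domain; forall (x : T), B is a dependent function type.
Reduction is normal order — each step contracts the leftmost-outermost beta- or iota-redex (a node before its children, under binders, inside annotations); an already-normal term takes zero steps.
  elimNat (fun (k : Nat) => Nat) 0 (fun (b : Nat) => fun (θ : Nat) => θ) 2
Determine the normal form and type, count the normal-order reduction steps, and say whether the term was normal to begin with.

resulting normal form:
  0
the term's type:
  Nat
steps to reach normal form (normal order): 7
started in normal form: no
first contracted redex: an elimNat iota-redex


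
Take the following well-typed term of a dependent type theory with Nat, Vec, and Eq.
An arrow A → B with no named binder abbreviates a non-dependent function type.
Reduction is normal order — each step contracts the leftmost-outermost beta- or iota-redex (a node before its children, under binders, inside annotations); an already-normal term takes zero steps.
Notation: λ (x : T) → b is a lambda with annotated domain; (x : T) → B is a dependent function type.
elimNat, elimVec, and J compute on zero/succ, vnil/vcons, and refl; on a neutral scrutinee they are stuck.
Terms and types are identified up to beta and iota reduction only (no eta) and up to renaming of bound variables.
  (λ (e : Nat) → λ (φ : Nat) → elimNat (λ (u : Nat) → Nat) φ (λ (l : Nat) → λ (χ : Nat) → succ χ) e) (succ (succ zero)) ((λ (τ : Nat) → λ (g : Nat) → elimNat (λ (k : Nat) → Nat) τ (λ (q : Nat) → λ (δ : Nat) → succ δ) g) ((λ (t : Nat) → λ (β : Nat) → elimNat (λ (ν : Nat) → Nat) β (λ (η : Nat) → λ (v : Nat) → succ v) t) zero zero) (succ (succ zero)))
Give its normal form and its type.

normal form:
  succ (succ (succ (succ zero)))
type:
  Nat
observation: 21 normal-order steps separate the term from its normal form.


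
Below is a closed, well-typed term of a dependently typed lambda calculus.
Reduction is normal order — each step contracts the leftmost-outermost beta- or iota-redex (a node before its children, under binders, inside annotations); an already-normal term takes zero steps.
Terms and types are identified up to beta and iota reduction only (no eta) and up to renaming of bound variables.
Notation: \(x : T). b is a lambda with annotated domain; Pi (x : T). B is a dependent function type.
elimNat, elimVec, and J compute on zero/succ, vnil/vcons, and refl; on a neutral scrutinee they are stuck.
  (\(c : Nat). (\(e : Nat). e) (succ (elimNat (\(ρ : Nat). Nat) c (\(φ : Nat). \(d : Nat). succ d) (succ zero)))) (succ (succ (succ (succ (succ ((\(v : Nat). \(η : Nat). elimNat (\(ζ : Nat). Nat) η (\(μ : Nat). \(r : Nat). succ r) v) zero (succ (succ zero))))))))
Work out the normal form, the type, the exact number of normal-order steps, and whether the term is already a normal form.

normal form:
  succ (succ (succ (succ (succ (succ (succ (succ (succ zero))))))))
the term's type:
  Nat
normal-order step count: 9
already normal: no
first redex: a beta-redex


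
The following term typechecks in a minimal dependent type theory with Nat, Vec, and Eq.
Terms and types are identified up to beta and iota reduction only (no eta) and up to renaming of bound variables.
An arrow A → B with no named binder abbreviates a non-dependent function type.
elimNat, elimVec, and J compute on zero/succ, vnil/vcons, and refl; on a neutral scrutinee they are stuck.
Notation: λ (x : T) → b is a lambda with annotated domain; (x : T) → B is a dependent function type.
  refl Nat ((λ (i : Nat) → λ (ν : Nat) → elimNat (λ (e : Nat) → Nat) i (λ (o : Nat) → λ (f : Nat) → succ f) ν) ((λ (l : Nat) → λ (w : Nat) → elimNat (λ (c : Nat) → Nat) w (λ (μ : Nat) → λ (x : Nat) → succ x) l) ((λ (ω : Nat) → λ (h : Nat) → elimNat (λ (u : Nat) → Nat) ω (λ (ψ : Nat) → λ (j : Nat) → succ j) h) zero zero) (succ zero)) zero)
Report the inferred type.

the term's type:
  Eq Nat (succ zero) (succ zero)


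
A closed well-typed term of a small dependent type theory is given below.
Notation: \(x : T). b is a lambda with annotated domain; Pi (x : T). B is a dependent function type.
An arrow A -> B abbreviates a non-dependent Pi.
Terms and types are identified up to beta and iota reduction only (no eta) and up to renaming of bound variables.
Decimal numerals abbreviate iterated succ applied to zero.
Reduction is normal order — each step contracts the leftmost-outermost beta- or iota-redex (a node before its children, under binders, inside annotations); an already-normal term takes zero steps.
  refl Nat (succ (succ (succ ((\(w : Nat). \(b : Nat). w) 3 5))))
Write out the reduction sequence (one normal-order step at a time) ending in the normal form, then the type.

normal-order reduction:
  refl Nat (succ (succ (succ ((\(w : Nat). \(b : Nat). w) 3 5))))
  ~> refl Nat (succ (succ (succ ((\(w : Nat). 3) 5))))
  ~> refl Nat 6
inferred type:
  Eq Nat 6 6


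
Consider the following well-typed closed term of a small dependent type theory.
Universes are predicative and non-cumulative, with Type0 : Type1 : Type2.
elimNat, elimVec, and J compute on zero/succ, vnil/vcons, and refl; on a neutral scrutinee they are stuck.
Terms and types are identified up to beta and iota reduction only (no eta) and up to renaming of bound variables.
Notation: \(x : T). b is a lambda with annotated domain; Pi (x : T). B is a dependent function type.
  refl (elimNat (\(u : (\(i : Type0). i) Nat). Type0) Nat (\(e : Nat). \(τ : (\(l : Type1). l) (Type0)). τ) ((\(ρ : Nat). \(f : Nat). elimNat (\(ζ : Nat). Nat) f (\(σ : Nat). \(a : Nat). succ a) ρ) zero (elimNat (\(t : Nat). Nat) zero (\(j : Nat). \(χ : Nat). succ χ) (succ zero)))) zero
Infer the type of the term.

type:
  Eq Nat zero zero
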